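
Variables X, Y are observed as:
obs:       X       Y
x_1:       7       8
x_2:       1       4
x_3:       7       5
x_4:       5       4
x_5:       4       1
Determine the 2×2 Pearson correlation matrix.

Step 1 — column means:
  mean(X) = (7 + 1 + 7 + 5 + 4) / 5 = 24/5 = 4.8
  mean(Y) = (8 + 4 + 5 + 4 + 1) / 5 = 22/5 = 4.4

Step 2 — sample variances and covariances s[i,j] = (1/(n-1)) · Σ_k (x_{k,i} - mean_i) · (x_{k,j} - mean_j), with n-1 = 4:
  s[X,X] = ((2.2)·(2.2) + (-3.8)·(-3.8) + (2.2)·(2.2) + (0.2)·(0.2) + (-0.8)·(-0.8)) / 4 = 24.8/4 = 6.2
  s[X,Y] = ((2.2)·(3.6) + (-3.8)·(-0.4) + (2.2)·(0.6) + (0.2)·(-0.4) + (-0.8)·(-3.4)) / 4 = 13.4/4 = 3.35
  s[Y,Y] = ((3.6)·(3.6) + (-0.4)·(-0.4) + (0.6)·(0.6) + (-0.4)·(-0.4) + (-3.4)·(-3.4)) / 4 = 25.2/4 = 6.3
  Sample standard deviations s_i = √(s[i,i]):
  s(X) = √(6.2) = 2.49
  s(Y) = √(6.3) = 2.51

Step 3 — r_{ij} = s_{ij} / (s_i · s_j):
  r[X,X] = 1 (diagonal).
  r[X,Y] = 3.35 / (2.49 · 2.51) = 3.35 / 6.2498 = 0.536
  r[Y,Y] = 1 (diagonal).

R is symmetric with unit diagonal. Assembling:

R = [[1, 0.536],
 [0.536, 1]]


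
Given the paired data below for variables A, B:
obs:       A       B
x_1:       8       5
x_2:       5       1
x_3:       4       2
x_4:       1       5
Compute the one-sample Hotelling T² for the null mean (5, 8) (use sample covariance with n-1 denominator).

Step 1 — sample mean vector:
  mean(A) = (8 + 5 + 4 + 1) / 4 = 18/4 = 4.5
  mean(B) = (5 + 1 + 2 + 5) / 4 = 13/4 = 3.25
  x̄ = (4.5, 3.25),  deviation x̄ - mu_0 = (4.5, 3.25) - (5, 8) = (-0.5, -4.75).

Step 2 — sample covariance matrix, S[i,j] = (1/(n-1)) · Σ_k (x_{k,i} - mean_i) · (x_{k,j} - mean_j), divisor n-1 = 3:
  S[A,A] = ((3.5)·(3.5) + (0.5)·(0.5) + (-0.5)·(-0.5) + (-3.5)·(-3.5)) / 3 = 25/3 = 8.3333
  S[A,B] = ((3.5)·(1.75) + (0.5)·(-2.25) + (-0.5)·(-1.25) + (-3.5)·(1.75)) / 3 = -0.5/3 = -0.1667
  S[B,B] = ((1.75)·(1.75) + (-2.25)·(-2.25) + (-1.25)·(-1.25) + (1.75)·(1.75)) / 3 = 12.75/3 = 4.25
  S = [[8.3333, -0.1667],
 [-0.1667, 4.25]].

Step 3 — invert S. det(S) = 8.3333·4.25 - (-0.1667)² = 35.3889.
  S^{-1} = (1/det) · [[d, -b], [-b, a]] = [[0.1201, 0.0047],
 [0.0047, 0.2355]].

Step 4 — quadratic form (x̄ - mu_0)^T · S^{-1} · (x̄ - mu_0):
  S^{-1} · (x̄ - mu_0) = (-0.0824, -1.1209),
  (x̄ - mu_0)^T · [...] = (-0.5)·(-0.0824) + (-4.75)·(-1.1209) = 5.3654.

Step 5 — scale by n: T² = 4 · 5.3654 = 21.4615.

T² ≈ 21.4615


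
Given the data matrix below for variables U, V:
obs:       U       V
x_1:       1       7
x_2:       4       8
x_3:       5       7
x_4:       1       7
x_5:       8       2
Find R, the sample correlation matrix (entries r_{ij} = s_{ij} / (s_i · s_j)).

Step 1 — column means:
  mean(U) = (1 + 4 + 5 + 1 + 8) / 5 = 19/5 = 3.8
  mean(V) = (7 + 8 + 7 + 7 + 2) / 5 = 31/5 = 6.2

Step 2 — sample variances and covariances s[i,j] = (1/(n-1)) · Σ_k (x_{k,i} - mean_i) · (x_{k,j} - mean_j), with n-1 = 4:
  s[U,U] = ((-2.8)·(-2.8) + (0.2)·(0.2) + (1.2)·(1.2) + (-2.8)·(-2.8) + (4.2)·(4.2)) / 4 = 34.8/4 = 8.7
  s[U,V] = ((-2.8)·(0.8) + (0.2)·(1.8) + (1.2)·(0.8) + (-2.8)·(0.8) + (4.2)·(-4.2)) / 4 = -20.8/4 = -5.2
  s[V,V] = ((0.8)·(0.8) + (1.8)·(1.8) + (0.8)·(0.8) + (0.8)·(0.8) + (-4.2)·(-4.2)) / 4 = 22.8/4 = 5.7
  Sample standard deviations s_i = √(s[i,i]):
  s(U) = √(8.7) = 2.9496
  s(V) = √(5.7) = 2.3875

Step 3 — r_{ij} = s_{ij} / (s_i · s_j):
  r[U,U] = 1 (diagonal).
  r[U,V] = -5.2 / (2.9496 · 2.3875) = -5.2 / 7.042 = -0.7384
  r[V,V] = 1 (diagonal).

R is symmetric with unit diagonal. Assembling:

R = [[1, -0.7384],
 [-0.7384, 1]]


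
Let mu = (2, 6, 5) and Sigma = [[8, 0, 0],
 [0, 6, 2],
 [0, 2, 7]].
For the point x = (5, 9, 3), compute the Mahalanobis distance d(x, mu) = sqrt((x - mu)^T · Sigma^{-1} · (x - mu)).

Step 1 — centre the observation: (x - mu) = (3, 3, -2).

Step 2 — invert Sigma (cofactor / det for 3×3, or solve directly):
  Sigma^{-1} = [[0.125, 0, 0],
 [0, 0.1842, -0.0526],
 [0, -0.0526, 0.1579]].

Step 3 — form the quadratic (x - mu)^T · Sigma^{-1} · (x - mu):
  Sigma^{-1} · (x - mu) = (0.375, 0.6579, -0.4737).
  (x - mu)^T · [Sigma^{-1} · (x - mu)] = (3)·(0.375) + (3)·(0.6579) + (-2)·(-0.4737) = 4.0461.

Step 4 — take square root: d = √(4.0461) ≈ 2.0115.

d(x, mu) = √(4.0461) ≈ 2.0115


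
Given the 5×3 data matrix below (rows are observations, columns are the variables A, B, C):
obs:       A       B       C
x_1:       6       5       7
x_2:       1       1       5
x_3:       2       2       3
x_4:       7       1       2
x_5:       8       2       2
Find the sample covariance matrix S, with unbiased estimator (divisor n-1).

Step 1 — column means:
  mean(A) = (6 + 1 + 2 + 7 + 8) / 5 = 24/5 = 4.8
  mean(B) = (5 + 1 + 2 + 1 + 2) / 5 = 11/5 = 2.2
  mean(C) = (7 + 5 + 3 + 2 + 2) / 5 = 19/5 = 3.8

Step 2 — sample covariance S[i,j] = (1/(n-1)) · Σ_k (x_{k,i} - mean_i) · (x_{k,j} - mean_j), with n-1 = 4.
  S[A,A] = ((1.2)·(1.2) + (-3.8)·(-3.8) + (-2.8)·(-2.8) + (2.2)·(2.2) + (3.2)·(3.2)) / 4 = 38.8/4 = 9.7
  S[A,B] = ((1.2)·(2.8) + (-3.8)·(-1.2) + (-2.8)·(-0.2) + (2.2)·(-1.2) + (3.2)·(-0.2)) / 4 = 5.2/4 = 1.3
  S[A,C] = ((1.2)·(3.2) + (-3.8)·(1.2) + (-2.8)·(-0.8) + (2.2)·(-1.8) + (3.2)·(-1.8)) / 4 = -8.2/4 = -2.05
  S[B,B] = ((2.8)·(2.8) + (-1.2)·(-1.2) + (-0.2)·(-0.2) + (-1.2)·(-1.2) + (-0.2)·(-0.2)) / 4 = 10.8/4 = 2.7
  S[B,C] = ((2.8)·(3.2) + (-1.2)·(1.2) + (-0.2)·(-0.8) + (-1.2)·(-1.8) + (-0.2)·(-1.8)) / 4 = 10.2/4 = 2.55
  S[C,C] = ((3.2)·(3.2) + (1.2)·(1.2) + (-0.8)·(-0.8) + (-1.8)·(-1.8) + (-1.8)·(-1.8)) / 4 = 18.8/4 = 4.7

S is symmetric (S[j,i] = S[i,j]). Assembling:

S = [[9.7, 1.3, -2.05],
 [1.3, 2.7, 2.55],
 [-2.05, 2.55, 4.7]]


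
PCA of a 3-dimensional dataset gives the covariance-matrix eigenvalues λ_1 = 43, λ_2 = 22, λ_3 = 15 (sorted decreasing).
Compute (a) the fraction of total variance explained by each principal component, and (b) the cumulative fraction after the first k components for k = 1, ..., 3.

Step 1 — total variance = trace(Sigma) = Σ λ_i = 43 + 22 + 15 = 80.

Step 2 — fraction explained by component i = λ_i / Σ λ:
  PC1: 43/80 = 0.5375
  PC2: 22/80 = 0.275
  PC3: 15/80 = 0.1875

Step 3 — cumulative fraction after k components = (λ_1 + ... + λ_k) / Σ λ:
  k = 1: 43/80 = 0.5375
  k = 2: (43 + 22)/80 = 65/80 = 0.8125
  k = 3: (43 + 22 + 15)/80 = 80/80 = 1

Summary (fraction, with percent):

explained: PC1 0.5375 (53.75%), PC2 0.275 (27.5%), PC3 0.1875 (18.75%);  cumulative: 0.5375, 0.8125, 1


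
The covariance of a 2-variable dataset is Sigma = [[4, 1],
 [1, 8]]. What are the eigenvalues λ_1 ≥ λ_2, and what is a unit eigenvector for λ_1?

Step 1 — characteristic polynomial of 2×2 Sigma:
  det(Sigma - λI) = λ² - trace · λ + det = 0.
  trace = 4 + 8 = 12, det = 4·8 - (1)² = 31.
Step 2 — discriminant:
  Δ = trace² - 4·det = 144 - 124 = 20.
Step 3 — eigenvalues:
  λ = (trace ± √Δ)/2 = (12 ± 4.4721)/2,
  λ_1 = 8.2361,  λ_2 = 3.7639.

Step 4 — unit eigenvector for λ_1: solve (Sigma - λ_1 I)v = 0. First row:
  (4 - 8.2361)·v_x + (1)·v_y = 0, i.e. (-4.2361)·v_x + (1)·v_y = 0,
  so v ∝ (b, λ_1 - a) = (1, 4.2361) = u.
  ||u|| = √((1)² + (4.2361)²) = √(18.9443) ≈ 4.3525,
  v_1 = u/||u|| ≈ (0.2298, 0.9732) (||v_1|| = 1).

λ_1 = 8.2361,  λ_2 = 3.7639;  v_1 ≈ (0.2298, 0.9732)


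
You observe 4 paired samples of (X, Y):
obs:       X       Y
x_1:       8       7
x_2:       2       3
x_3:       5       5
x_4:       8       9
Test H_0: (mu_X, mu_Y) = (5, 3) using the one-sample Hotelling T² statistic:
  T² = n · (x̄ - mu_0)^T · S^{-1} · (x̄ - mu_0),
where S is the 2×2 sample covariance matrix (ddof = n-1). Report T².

Step 1 — sample mean vector:
  mean(X) = (8 + 2 + 5 + 8) / 4 = 23/4 = 5.75
  mean(Y) = (7 + 3 + 5 + 9) / 4 = 24/4 = 6
  x̄ = (5.75, 6),  deviation x̄ - mu_0 = (5.75, 6) - (5, 3) = (0.75, 3).

Step 2 — sample covariance matrix, S[i,j] = (1/(n-1)) · Σ_k (x_{k,i} - mean_i) · (x_{k,j} - mean_j), divisor n-1 = 3:
  S[X,X] = ((2.25)·(2.25) + (-3.75)·(-3.75) + (-0.75)·(-0.75) + (2.25)·(2.25)) / 3 = 24.75/3 = 8.25
  S[X,Y] = ((2.25)·(1) + (-3.75)·(-3) + (-0.75)·(-1) + (2.25)·(3)) / 3 = 21/3 = 7
  S[Y,Y] = ((1)·(1) + (-3)·(-3) + (-1)·(-1) + (3)·(3)) / 3 = 20/3 = 6.6667
  S = [[8.25, 7],
 [7, 6.6667]].

Step 3 — invert S. det(S) = 8.25·6.6667 - (7)² = 6.
  S^{-1} = (1/det) · [[d, -b], [-b, a]] = [[1.1111, -1.1667],
 [-1.1667, 1.375]].

Step 4 — quadratic form (x̄ - mu_0)^T · S^{-1} · (x̄ - mu_0):
  S^{-1} · (x̄ - mu_0) = (-2.6667, 3.25),
  (x̄ - mu_0)^T · [...] = (0.75)·(-2.6667) + (3)·(3.25) = 7.75.

Step 5 — scale by n: T² = 4 · 7.75 = 31.

T² ≈ 31


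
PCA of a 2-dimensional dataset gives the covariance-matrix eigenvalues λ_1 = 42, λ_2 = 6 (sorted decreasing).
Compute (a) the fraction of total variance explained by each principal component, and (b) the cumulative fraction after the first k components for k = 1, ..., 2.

Step 1 — total variance = trace(Sigma) = Σ λ_i = 42 + 6 = 48.

Step 2 — fraction explained by component i = λ_i / Σ λ:
  PC1: 42/48 = 0.875
  PC2: 6/48 = 0.125

Step 3 — cumulative fraction after k components = (λ_1 + ... + λ_k) / Σ λ:
  k = 1: 42/48 = 0.875
  k = 2: (42 + 6)/48 = 48/48 = 1

Summary (fraction, with percent):

explained: PC1 0.875 (87.5%), PC2 0.125 (12.5%);  cumulative: 0.875, 1


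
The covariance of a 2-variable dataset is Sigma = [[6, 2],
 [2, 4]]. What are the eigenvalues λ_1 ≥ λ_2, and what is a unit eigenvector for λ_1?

Step 1 — characteristic polynomial of 2×2 Sigma:
  det(Sigma - λI) = λ² - trace · λ + det = 0.
  trace = 6 + 4 = 10, det = 6·4 - (2)² = 20.
Step 2 — discriminant:
  Δ = trace² - 4·det = 100 - 80 = 20.
Step 3 — eigenvalues:
  λ = (trace ± √Δ)/2 = (10 ± 4.4721)/2,
  λ_1 = 7.2361,  λ_2 = 2.7639.

Step 4 — unit eigenvector for λ_1: solve (Sigma - λ_1 I)v = 0. First row:
  (6 - 7.2361)·v_x + (2)·v_y = 0, i.e. (-1.2361)·v_x + (2)·v_y = 0,
  so v ∝ (b, λ_1 - a) = (2, 1.2361) = u.
  ||u|| = √((2)² + (1.2361)²) = √(5.5279) ≈ 2.3511,
  v_1 = u/||u|| ≈ (0.8507, 0.5257) (||v_1|| = 1).

λ_1 = 7.2361,  λ_2 = 2.7639;  v_1 ≈ (0.8507, 0.5257)


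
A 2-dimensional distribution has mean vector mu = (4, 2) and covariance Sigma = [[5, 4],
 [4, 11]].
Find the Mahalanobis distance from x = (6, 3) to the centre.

Step 1 — centre the observation: (x - mu) = (2, 1).

Step 2 — invert Sigma. det(Sigma) = 5·11 - (4)² = 39.
  Sigma^{-1} = (1/det) · [[d, -b], [-b, a]] = [[0.2821, -0.1026],
 [-0.1026, 0.1282]].

Step 3 — form the quadratic (x - mu)^T · Sigma^{-1} · (x - mu):
  Sigma^{-1} · (x - mu) = (0.4615, -0.0769).
  (x - mu)^T · [Sigma^{-1} · (x - mu)] = (2)·(0.4615) + (1)·(-0.0769) = 0.8462.

Step 4 — take square root: d = √(0.8462) ≈ 0.9199.

d(x, mu) = √(0.8462) ≈ 0.9199


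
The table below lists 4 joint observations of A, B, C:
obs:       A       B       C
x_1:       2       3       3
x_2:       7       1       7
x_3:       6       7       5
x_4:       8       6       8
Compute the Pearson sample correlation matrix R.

Step 1 — column means:
  mean(A) = (2 + 7 + 6 + 8) / 4 = 23/4 = 5.75
  mean(B) = (3 + 1 + 7 + 6) / 4 = 17/4 = 4.25
  mean(C) = (3 + 7 + 5 + 8) / 4 = 23/4 = 5.75

Step 2 — sample variances and covariances s[i,j] = (1/(n-1)) · Σ_k (x_{k,i} - mean_i) · (x_{k,j} - mean_j), with n-1 = 3:
  s[A,A] = ((-3.75)·(-3.75) + (1.25)·(1.25) + (0.25)·(0.25) + (2.25)·(2.25)) / 3 = 20.75/3 = 6.9167
  s[A,B] = ((-3.75)·(-1.25) + (1.25)·(-3.25) + (0.25)·(2.75) + (2.25)·(1.75)) / 3 = 5.25/3 = 1.75
  s[A,C] = ((-3.75)·(-2.75) + (1.25)·(1.25) + (0.25)·(-0.75) + (2.25)·(2.25)) / 3 = 16.75/3 = 5.5833
  s[B,B] = ((-1.25)·(-1.25) + (-3.25)·(-3.25) + (2.75)·(2.75) + (1.75)·(1.75)) / 3 = 22.75/3 = 7.5833
  s[B,C] = ((-1.25)·(-2.75) + (-3.25)·(1.25) + (2.75)·(-0.75) + (1.75)·(2.25)) / 3 = 1.25/3 = 0.4167
  s[C,C] = ((-2.75)·(-2.75) + (1.25)·(1.25) + (-0.75)·(-0.75) + (2.25)·(2.25)) / 3 = 14.75/3 = 4.9167
  Sample standard deviations s_i = √(s[i,i]):
  s(A) = √(6.9167) = 2.63
  s(B) = √(7.5833) = 2.7538
  s(C) = √(4.9167) = 2.2174

Step 3 — r_{ij} = s_{ij} / (s_i · s_j):
  r[A,A] = 1 (diagonal).
  r[A,B] = 1.75 / (2.63 · 2.7538) = 1.75 / 7.2423 = 0.2416
  r[A,C] = 5.5833 / (2.63 · 2.2174) = 5.5833 / 5.8315 = 0.9574
  r[B,B] = 1 (diagonal).
  r[B,C] = 0.4167 / (2.7538 · 2.2174) = 0.4167 / 6.1061 = 0.0682
  r[C,C] = 1 (diagonal).

R is symmetric with unit diagonal. Assembling:

R = [[1, 0.2416, 0.9574],
 [0.2416, 1, 0.0682],
 [0.9574, 0.0682, 1]]


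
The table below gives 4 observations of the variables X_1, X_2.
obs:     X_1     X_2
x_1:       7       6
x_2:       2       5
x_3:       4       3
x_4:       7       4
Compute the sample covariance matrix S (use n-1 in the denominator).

Step 1 — column means:
  mean(X_1) = (7 + 2 + 4 + 7) / 4 = 20/4 = 5
  mean(X_2) = (6 + 5 + 3 + 4) / 4 = 18/4 = 4.5

Step 2 — sample covariance S[i,j] = (1/(n-1)) · Σ_k (x_{k,i} - mean_i) · (x_{k,j} - mean_j), with n-1 = 3.
  S[X_1,X_1] = ((2)·(2) + (-3)·(-3) + (-1)·(-1) + (2)·(2)) / 3 = 18/3 = 6
  S[X_1,X_2] = ((2)·(1.5) + (-3)·(0.5) + (-1)·(-1.5) + (2)·(-0.5)) / 3 = 2/3 = 0.6667
  S[X_2,X_2] = ((1.5)·(1.5) + (0.5)·(0.5) + (-1.5)·(-1.5) + (-0.5)·(-0.5)) / 3 = 5/3 = 1.6667

S is symmetric (S[j,i] = S[i,j]). Assembling:

S = [[6, 0.6667],
 [0.6667, 1.6667]]


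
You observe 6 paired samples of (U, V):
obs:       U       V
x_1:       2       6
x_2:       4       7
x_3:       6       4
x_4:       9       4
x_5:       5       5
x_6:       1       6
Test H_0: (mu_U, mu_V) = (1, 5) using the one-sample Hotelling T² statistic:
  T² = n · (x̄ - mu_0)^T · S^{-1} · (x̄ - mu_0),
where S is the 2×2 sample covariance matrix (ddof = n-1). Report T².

Step 1 — sample mean vector:
  mean(U) = (2 + 4 + 6 + 9 + 5 + 1) / 6 = 27/6 = 4.5
  mean(V) = (6 + 7 + 4 + 4 + 5 + 6) / 6 = 32/6 = 5.3333
  x̄ = (4.5, 5.3333),  deviation x̄ - mu_0 = (4.5, 5.3333) - (1, 5) = (3.5, 0.3333).

Step 2 — sample covariance matrix, S[i,j] = (1/(n-1)) · Σ_k (x_{k,i} - mean_i) · (x_{k,j} - mean_j), divisor n-1 = 5:
  S[U,U] = ((-2.5)·(-2.5) + (-0.5)·(-0.5) + (1.5)·(1.5) + (4.5)·(4.5) + (0.5)·(0.5) + (-3.5)·(-3.5)) / 5 = 41.5/5 = 8.3
  S[U,V] = ((-2.5)·(0.6667) + (-0.5)·(1.6667) + (1.5)·(-1.3333) + (4.5)·(-1.3333) + (0.5)·(-0.3333) + (-3.5)·(0.6667)) / 5 = -13/5 = -2.6
  S[V,V] = ((0.6667)·(0.6667) + (1.6667)·(1.6667) + (-1.3333)·(-1.3333) + (-1.3333)·(-1.3333) + (-0.3333)·(-0.3333) + (0.6667)·(0.6667)) / 5 = 7.3333/5 = 1.4667
  S = [[8.3, -2.6],
 [-2.6, 1.4667]].

Step 3 — invert S. det(S) = 8.3·1.4667 - (-2.6)² = 5.4133.
  S^{-1} = (1/det) · [[d, -b], [-b, a]] = [[0.2709, 0.4803],
 [0.4803, 1.5333]].

Step 4 — quadratic form (x̄ - mu_0)^T · S^{-1} · (x̄ - mu_0):
  S^{-1} · (x̄ - mu_0) = (1.1084, 2.1921),
  (x̄ - mu_0)^T · [...] = (3.5)·(1.1084) + (0.3333)·(2.1921) = 4.61.

Step 5 — scale by n: T² = 6 · 4.61 = 27.6601.

T² ≈ 27.6601


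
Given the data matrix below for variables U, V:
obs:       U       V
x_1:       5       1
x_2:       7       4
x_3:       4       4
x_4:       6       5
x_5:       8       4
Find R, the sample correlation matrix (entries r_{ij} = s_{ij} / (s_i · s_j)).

Step 1 — column means:
  mean(U) = (5 + 7 + 4 + 6 + 8) / 5 = 30/5 = 6
  mean(V) = (1 + 4 + 4 + 5 + 4) / 5 = 18/5 = 3.6

Step 2 — sample variances and covariances s[i,j] = (1/(n-1)) · Σ_k (x_{k,i} - mean_i) · (x_{k,j} - mean_j), with n-1 = 4:
  s[U,U] = ((-1)·(-1) + (1)·(1) + (-2)·(-2) + (0)·(0) + (2)·(2)) / 4 = 10/4 = 2.5
  s[U,V] = ((-1)·(-2.6) + (1)·(0.4) + (-2)·(0.4) + (0)·(1.4) + (2)·(0.4)) / 4 = 3/4 = 0.75
  s[V,V] = ((-2.6)·(-2.6) + (0.4)·(0.4) + (0.4)·(0.4) + (1.4)·(1.4) + (0.4)·(0.4)) / 4 = 9.2/4 = 2.3
  Sample standard deviations s_i = √(s[i,i]):
  s(U) = √(2.5) = 1.5811
  s(V) = √(2.3) = 1.5166

Step 3 — r_{ij} = s_{ij} / (s_i · s_j):
  r[U,U] = 1 (diagonal).
  r[U,V] = 0.75 / (1.5811 · 1.5166) = 0.75 / 2.3979 = 0.3128
  r[V,V] = 1 (diagonal).

R is symmetric with unit diagonal. Assembling:

R = [[1, 0.3128],
 [0.3128, 1]]


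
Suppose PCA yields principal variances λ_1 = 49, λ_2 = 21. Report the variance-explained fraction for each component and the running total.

Step 1 — total variance = trace(Sigma) = Σ λ_i = 49 + 21 = 70.

Step 2 — fraction explained by component i = λ_i / Σ λ:
  PC1: 49/70 = 0.7
  PC2: 21/70 = 0.3

Step 3 — cumulative fraction after k components = (λ_1 + ... + λ_k) / Σ λ:
  k = 1: 49/70 = 0.7
  k = 2: (49 + 21)/70 = 70/70 = 1

Summary (fraction, with percent):

explained: PC1 0.7 (70%), PC2 0.3 (30%);  cumulative: 0.7, 1


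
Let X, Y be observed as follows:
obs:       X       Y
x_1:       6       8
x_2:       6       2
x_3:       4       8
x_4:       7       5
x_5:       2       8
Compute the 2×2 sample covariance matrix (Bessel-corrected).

Step 1 — column means:
  mean(X) = (6 + 6 + 4 + 7 + 2) / 5 = 25/5 = 5
  mean(Y) = (8 + 2 + 8 + 5 + 8) / 5 = 31/5 = 6.2

Step 2 — sample covariance S[i,j] = (1/(n-1)) · Σ_k (x_{k,i} - mean_i) · (x_{k,j} - mean_j), with n-1 = 4.
  S[X,X] = ((1)·(1) + (1)·(1) + (-1)·(-1) + (2)·(2) + (-3)·(-3)) / 4 = 16/4 = 4
  S[X,Y] = ((1)·(1.8) + (1)·(-4.2) + (-1)·(1.8) + (2)·(-1.2) + (-3)·(1.8)) / 4 = -12/4 = -3
  S[Y,Y] = ((1.8)·(1.8) + (-4.2)·(-4.2) + (1.8)·(1.8) + (-1.2)·(-1.2) + (1.8)·(1.8)) / 4 = 28.8/4 = 7.2

S is symmetric (S[j,i] = S[i,j]). Assembling:

S = [[4, -3],
 [-3, 7.2]]


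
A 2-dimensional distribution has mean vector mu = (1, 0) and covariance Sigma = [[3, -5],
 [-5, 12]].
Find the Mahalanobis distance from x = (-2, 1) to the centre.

Step 1 — centre the observation: (x - mu) = (-3, 1).

Step 2 — invert Sigma. det(Sigma) = 3·12 - (-5)² = 11.
  Sigma^{-1} = (1/det) · [[d, -b], [-b, a]] = [[1.0909, 0.4545],
 [0.4545, 0.2727]].

Step 3 — form the quadratic (x - mu)^T · Sigma^{-1} · (x - mu):
  Sigma^{-1} · (x - mu) = (-2.8182, -1.0909).
  (x - mu)^T · [Sigma^{-1} · (x - mu)] = (-3)·(-2.8182) + (1)·(-1.0909) = 7.3636.

Step 4 — take square root: d = √(7.3636) ≈ 2.7136.

d(x, mu) = √(7.3636) ≈ 2.7136


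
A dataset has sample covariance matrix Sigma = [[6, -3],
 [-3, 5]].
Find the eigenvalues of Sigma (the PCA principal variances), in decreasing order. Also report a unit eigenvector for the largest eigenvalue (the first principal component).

Step 1 — characteristic polynomial of 2×2 Sigma:
  det(Sigma - λI) = λ² - trace · λ + det = 0.
  trace = 6 + 5 = 11, det = 6·5 - (-3)² = 21.
Step 2 — discriminant:
  Δ = trace² - 4·det = 121 - 84 = 37.
Step 3 — eigenvalues:
  λ = (trace ± √Δ)/2 = (11 ± 6.0828)/2,
  λ_1 = 8.5414,  λ_2 = 2.4586.

Step 4 — unit eigenvector for λ_1: solve (Sigma - λ_1 I)v = 0. First row:
  (6 - 8.5414)·v_x + (-3)·v_y = 0, i.e. (-2.5414)·v_x + (-3)·v_y = 0,
  so v ∝ (b, λ_1 - a) = (-3, 2.5414); multiply by -1 so the first entry is positive: u = (3, -2.5414).
  ||u|| = √((3)² + (-2.5414)²) = √(15.4586) ≈ 3.9317,
  v_1 = u/||u|| ≈ (0.763, -0.6464) (||v_1|| = 1).

λ_1 = 8.5414,  λ_2 = 2.4586;  v_1 ≈ (0.763, -0.6464)


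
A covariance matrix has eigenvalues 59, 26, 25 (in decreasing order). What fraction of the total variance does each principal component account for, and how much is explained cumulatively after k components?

Step 1 — total variance = trace(Sigma) = Σ λ_i = 59 + 26 + 25 = 110.

Step 2 — fraction explained by component i = λ_i / Σ λ:
  PC1: 59/110 = 0.5364
  PC2: 26/110 = 0.2364
  PC3: 25/110 = 0.2273

Step 3 — cumulative fraction after k components = (λ_1 + ... + λ_k) / Σ λ:
  k = 1: 59/110 = 0.5364
  k = 2: (59 + 26)/110 = 85/110 = 0.7727
  k = 3: (59 + 26 + 25)/110 = 110/110 = 1

Summary (fraction, with percent):

explained: PC1 0.5364 (53.64%), PC2 0.2364 (23.64%), PC3 0.2273 (22.73%);  cumulative: 0.5364, 0.7727, 1


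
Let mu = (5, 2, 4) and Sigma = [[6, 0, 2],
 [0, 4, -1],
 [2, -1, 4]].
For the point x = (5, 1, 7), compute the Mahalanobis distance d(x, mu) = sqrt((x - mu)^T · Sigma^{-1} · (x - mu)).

Step 1 — centre the observation: (x - mu) = (0, -1, 3).

Step 2 — invert Sigma (cofactor / det for 3×3, or solve directly):
  Sigma^{-1} = [[0.2027, -0.027, -0.1081],
 [-0.027, 0.2703, 0.0811],
 [-0.1081, 0.0811, 0.3243]].

Step 3 — form the quadratic (x - mu)^T · Sigma^{-1} · (x - mu):
  Sigma^{-1} · (x - mu) = (-0.2973, -0.027, 0.8919).
  (x - mu)^T · [Sigma^{-1} · (x - mu)] = (0)·(-0.2973) + (-1)·(-0.027) + (3)·(0.8919) = 2.7027.

Step 4 — take square root: d = √(2.7027) ≈ 1.644.

d(x, mu) = √(2.7027) ≈ 1.644


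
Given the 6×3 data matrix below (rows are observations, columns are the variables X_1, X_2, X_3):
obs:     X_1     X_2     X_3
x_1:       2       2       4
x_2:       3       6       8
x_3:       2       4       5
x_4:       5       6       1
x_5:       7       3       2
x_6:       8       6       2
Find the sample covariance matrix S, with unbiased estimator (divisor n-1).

Step 1 — column means:
  mean(X_1) = (2 + 3 + 2 + 5 + 7 + 8) / 6 = 27/6 = 4.5
  mean(X_2) = (2 + 6 + 4 + 6 + 3 + 6) / 6 = 27/6 = 4.5
  mean(X_3) = (4 + 8 + 5 + 1 + 2 + 2) / 6 = 22/6 = 3.6667

Step 2 — sample covariance S[i,j] = (1/(n-1)) · Σ_k (x_{k,i} - mean_i) · (x_{k,j} - mean_j), with n-1 = 5.
  S[X_1,X_1] = ((-2.5)·(-2.5) + (-1.5)·(-1.5) + (-2.5)·(-2.5) + (0.5)·(0.5) + (2.5)·(2.5) + (3.5)·(3.5)) / 5 = 33.5/5 = 6.7
  S[X_1,X_2] = ((-2.5)·(-2.5) + (-1.5)·(1.5) + (-2.5)·(-0.5) + (0.5)·(1.5) + (2.5)·(-1.5) + (3.5)·(1.5)) / 5 = 7.5/5 = 1.5
  S[X_1,X_3] = ((-2.5)·(0.3333) + (-1.5)·(4.3333) + (-2.5)·(1.3333) + (0.5)·(-2.6667) + (2.5)·(-1.6667) + (3.5)·(-1.6667)) / 5 = -22/5 = -4.4
  S[X_2,X_2] = ((-2.5)·(-2.5) + (1.5)·(1.5) + (-0.5)·(-0.5) + (1.5)·(1.5) + (-1.5)·(-1.5) + (1.5)·(1.5)) / 5 = 15.5/5 = 3.1
  S[X_2,X_3] = ((-2.5)·(0.3333) + (1.5)·(4.3333) + (-0.5)·(1.3333) + (1.5)·(-2.6667) + (-1.5)·(-1.6667) + (1.5)·(-1.6667)) / 5 = 1/5 = 0.2
  S[X_3,X_3] = ((0.3333)·(0.3333) + (4.3333)·(4.3333) + (1.3333)·(1.3333) + (-2.6667)·(-2.6667) + (-1.6667)·(-1.6667) + (-1.6667)·(-1.6667)) / 5 = 33.3333/5 = 6.6667

S is symmetric (S[j,i] = S[i,j]). Assembling:

S = [[6.7, 1.5, -4.4],
 [1.5, 3.1, 0.2],
 [-4.4, 0.2, 6.6667]]


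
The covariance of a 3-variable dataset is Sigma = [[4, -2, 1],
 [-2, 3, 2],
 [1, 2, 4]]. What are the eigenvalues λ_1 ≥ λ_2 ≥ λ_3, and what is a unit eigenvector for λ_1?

Step 1 — characteristic polynomial p(λ) = det(λI - Sigma) = λ³ - tr·λ² + c_1·λ - det, where tr = trace, c_1 = sum of the principal 2×2 minors, det = det(Sigma):
  tr = 4 + 3 + 4 = 11,
  c_1 = (4·3 - (-2)²) + (4·4 - (1)²) + (3·4 - (2)²) = 8 + 15 + 8 = 31,
  det = 4·(3·4 - (2)²) - (-2)·((-2)·4 - (2)·(1)) + (1)·((-2)·(2) - 3·(1)) = 4·(8) - (-2)·(-10) + (1)·(-7) = 5.
  So p(λ) = λ³ - 11λ² + 31λ - 5.
Step 2 — look for an integer root (rational root theorem: any rational root is an integer divisor of 5). Testing λ = 5:
  p(5) = 125 - 275 + 155 - 5 = 0  ✓
  Dividing out (λ - 5): p(λ) = (λ - 5)(λ² - 6λ + 1).
Step 3 — remaining eigenvalues from the quadratic λ² - 6λ + 1 = 0:
  Δ = 6² - 4·1 = 36 - 4 = 32,  λ = (6 ± √32)/2 = (6 ± 5.6569)/2 ≈ 5.8284 or 0.1716.
  Sorted: λ_1 = 5.8284,  λ_2 = 5,  λ_3 = 0.1716  (check: sum = 11 = tr ✓).

Step 4 — unit eigenvector for λ_1 ≈ 5.8284: v spans the null space of (Sigma - λ_1 I), whose rows are
  r_1 = (-1.8284, -2, 1),  r_2 = (-2, -2.8284, 2),  r_3 = (1, 2, -1.8284).
  v is orthogonal to every row, so take v ∝ r_1 × r_2 = ((-2)·(2) - (1)·(-2.8284), (1)·(-2) - (-1.8284)·(2), (-1.8284)·(-2.8284) - (-2)·(-2)) ≈ (-1.1716, 1.6569, 1.1716).
  Rescale (multiply by -1 so the first nonzero entry is positive): u = (1.1716, -1.6569, -1.1716).
  ||u|| = √((1.1716)² + (-1.6569)² + (-1.1716)²) = √(5.4903) ≈ 2.3431,  v_1 = u/||u|| ≈ (0.5, -0.7071, -0.5) (||v_1|| = 1).

λ_1 = 5.8284,  λ_2 = 5,  λ_3 = 0.1716;  v_1 ≈ (0.5, -0.7071, -0.5)


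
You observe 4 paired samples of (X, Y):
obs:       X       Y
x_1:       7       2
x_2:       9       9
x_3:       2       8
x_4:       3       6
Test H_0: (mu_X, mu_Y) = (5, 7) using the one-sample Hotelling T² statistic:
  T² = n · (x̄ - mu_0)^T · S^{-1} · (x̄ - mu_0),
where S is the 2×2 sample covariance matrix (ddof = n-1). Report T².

Step 1 — sample mean vector:
  mean(X) = (7 + 9 + 2 + 3) / 4 = 21/4 = 5.25
  mean(Y) = (2 + 9 + 8 + 6) / 4 = 25/4 = 6.25
  x̄ = (5.25, 6.25),  deviation x̄ - mu_0 = (5.25, 6.25) - (5, 7) = (0.25, -0.75).

Step 2 — sample covariance matrix, S[i,j] = (1/(n-1)) · Σ_k (x_{k,i} - mean_i) · (x_{k,j} - mean_j), divisor n-1 = 3:
  S[X,X] = ((1.75)·(1.75) + (3.75)·(3.75) + (-3.25)·(-3.25) + (-2.25)·(-2.25)) / 3 = 32.75/3 = 10.9167
  S[X,Y] = ((1.75)·(-4.25) + (3.75)·(2.75) + (-3.25)·(1.75) + (-2.25)·(-0.25)) / 3 = -2.25/3 = -0.75
  S[Y,Y] = ((-4.25)·(-4.25) + (2.75)·(2.75) + (1.75)·(1.75) + (-0.25)·(-0.25)) / 3 = 28.75/3 = 9.5833
  S = [[10.9167, -0.75],
 [-0.75, 9.5833]].

Step 3 — invert S. det(S) = 10.9167·9.5833 - (-0.75)² = 104.0556.
  S^{-1} = (1/det) · [[d, -b], [-b, a]] = [[0.0921, 0.0072],
 [0.0072, 0.1049]].

Step 4 — quadratic form (x̄ - mu_0)^T · S^{-1} · (x̄ - mu_0):
  S^{-1} · (x̄ - mu_0) = (0.0176, -0.0769),
  (x̄ - mu_0)^T · [...] = (0.25)·(0.0176) + (-0.75)·(-0.0769) = 0.0621.

Step 5 — scale by n: T² = 4 · 0.0621 = 0.2483.

T² ≈ 0.2483


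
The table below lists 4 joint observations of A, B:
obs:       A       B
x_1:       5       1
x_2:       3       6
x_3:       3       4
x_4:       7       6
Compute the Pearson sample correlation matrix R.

Step 1 — column means:
  mean(A) = (5 + 3 + 3 + 7) / 4 = 18/4 = 4.5
  mean(B) = (1 + 6 + 4 + 6) / 4 = 17/4 = 4.25

Step 2 — sample variances and covariances s[i,j] = (1/(n-1)) · Σ_k (x_{k,i} - mean_i) · (x_{k,j} - mean_j), with n-1 = 3:
  s[A,A] = ((0.5)·(0.5) + (-1.5)·(-1.5) + (-1.5)·(-1.5) + (2.5)·(2.5)) / 3 = 11/3 = 3.6667
  s[A,B] = ((0.5)·(-3.25) + (-1.5)·(1.75) + (-1.5)·(-0.25) + (2.5)·(1.75)) / 3 = 0.5/3 = 0.1667
  s[B,B] = ((-3.25)·(-3.25) + (1.75)·(1.75) + (-0.25)·(-0.25) + (1.75)·(1.75)) / 3 = 16.75/3 = 5.5833
  Sample standard deviations s_i = √(s[i,i]):
  s(A) = √(3.6667) = 1.9149
  s(B) = √(5.5833) = 2.3629

Step 3 — r_{ij} = s_{ij} / (s_i · s_j):
  r[A,A] = 1 (diagonal).
  r[A,B] = 0.1667 / (1.9149 · 2.3629) = 0.1667 / 4.5246 = 0.0368
  r[B,B] = 1 (diagonal).

R is symmetric with unit diagonal. Assembling:

R = [[1, 0.0368],
 [0.0368, 1]]


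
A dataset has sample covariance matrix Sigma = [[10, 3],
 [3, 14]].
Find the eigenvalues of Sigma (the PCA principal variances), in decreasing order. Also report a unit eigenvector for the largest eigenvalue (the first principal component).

Step 1 — characteristic polynomial of 2×2 Sigma:
  det(Sigma - λI) = λ² - trace · λ + det = 0.
  trace = 10 + 14 = 24, det = 10·14 - (3)² = 131.
Step 2 — discriminant:
  Δ = trace² - 4·det = 576 - 524 = 52.
Step 3 — eigenvalues:
  λ = (trace ± √Δ)/2 = (24 ± 7.2111)/2,
  λ_1 = 15.6056,  λ_2 = 8.3944.

Step 4 — unit eigenvector for λ_1: solve (Sigma - λ_1 I)v = 0. First row:
  (10 - 15.6056)·v_x + (3)·v_y = 0, i.e. (-5.6056)·v_x + (3)·v_y = 0,
  so v ∝ (b, λ_1 - a) = (3, 5.6056) = u.
  ||u|| = √((3)² + (5.6056)²) = √(40.4222) ≈ 6.3578,
  v_1 = u/||u|| ≈ (0.4719, 0.8817) (||v_1|| = 1).

λ_1 = 15.6056,  λ_2 = 8.3944;  v_1 ≈ (0.4719, 0.8817)


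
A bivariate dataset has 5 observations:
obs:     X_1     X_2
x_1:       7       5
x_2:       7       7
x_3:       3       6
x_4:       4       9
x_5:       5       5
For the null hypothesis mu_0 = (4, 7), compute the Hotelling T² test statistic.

Step 1 — sample mean vector:
  mean(X_1) = (7 + 7 + 3 + 4 + 5) / 5 = 26/5 = 5.2
  mean(X_2) = (5 + 7 + 6 + 9 + 5) / 5 = 32/5 = 6.4
  x̄ = (5.2, 6.4),  deviation x̄ - mu_0 = (5.2, 6.4) - (4, 7) = (1.2, -0.6).

Step 2 — sample covariance matrix, S[i,j] = (1/(n-1)) · Σ_k (x_{k,i} - mean_i) · (x_{k,j} - mean_j), divisor n-1 = 4:
  S[X_1,X_1] = ((1.8)·(1.8) + (1.8)·(1.8) + (-2.2)·(-2.2) + (-1.2)·(-1.2) + (-0.2)·(-0.2)) / 4 = 12.8/4 = 3.2
  S[X_1,X_2] = ((1.8)·(-1.4) + (1.8)·(0.6) + (-2.2)·(-0.4) + (-1.2)·(2.6) + (-0.2)·(-1.4)) / 4 = -3.4/4 = -0.85
  S[X_2,X_2] = ((-1.4)·(-1.4) + (0.6)·(0.6) + (-0.4)·(-0.4) + (2.6)·(2.6) + (-1.4)·(-1.4)) / 4 = 11.2/4 = 2.8
  S = [[3.2, -0.85],
 [-0.85, 2.8]].

Step 3 — invert S. det(S) = 3.2·2.8 - (-0.85)² = 8.2375.
  S^{-1} = (1/det) · [[d, -b], [-b, a]] = [[0.3399, 0.1032],
 [0.1032, 0.3885]].

Step 4 — quadratic form (x̄ - mu_0)^T · S^{-1} · (x̄ - mu_0):
  S^{-1} · (x̄ - mu_0) = (0.346, -0.1093),
  (x̄ - mu_0)^T · [...] = (1.2)·(0.346) + (-0.6)·(-0.1093) = 0.4807.

Step 5 — scale by n: T² = 5 · 0.4807 = 2.4036.

T² ≈ 2.4036


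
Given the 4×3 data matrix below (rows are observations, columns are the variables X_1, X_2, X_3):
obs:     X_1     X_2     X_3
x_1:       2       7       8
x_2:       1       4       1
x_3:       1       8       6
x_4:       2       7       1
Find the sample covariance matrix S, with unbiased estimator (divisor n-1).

Step 1 — column means:
  mean(X_1) = (2 + 1 + 1 + 2) / 4 = 6/4 = 1.5
  mean(X_2) = (7 + 4 + 8 + 7) / 4 = 26/4 = 6.5
  mean(X_3) = (8 + 1 + 6 + 1) / 4 = 16/4 = 4

Step 2 — sample covariance S[i,j] = (1/(n-1)) · Σ_k (x_{k,i} - mean_i) · (x_{k,j} - mean_j), with n-1 = 3.
  S[X_1,X_1] = ((0.5)·(0.5) + (-0.5)·(-0.5) + (-0.5)·(-0.5) + (0.5)·(0.5)) / 3 = 1/3 = 0.3333
  S[X_1,X_2] = ((0.5)·(0.5) + (-0.5)·(-2.5) + (-0.5)·(1.5) + (0.5)·(0.5)) / 3 = 1/3 = 0.3333
  S[X_1,X_3] = ((0.5)·(4) + (-0.5)·(-3) + (-0.5)·(2) + (0.5)·(-3)) / 3 = 1/3 = 0.3333
  S[X_2,X_2] = ((0.5)·(0.5) + (-2.5)·(-2.5) + (1.5)·(1.5) + (0.5)·(0.5)) / 3 = 9/3 = 3
  S[X_2,X_3] = ((0.5)·(4) + (-2.5)·(-3) + (1.5)·(2) + (0.5)·(-3)) / 3 = 11/3 = 3.6667
  S[X_3,X_3] = ((4)·(4) + (-3)·(-3) + (2)·(2) + (-3)·(-3)) / 3 = 38/3 = 12.6667

S is symmetric (S[j,i] = S[i,j]). Assembling:

S = [[0.3333, 0.3333, 0.3333],
 [0.3333, 3, 3.6667],
 [0.3333, 3.6667, 12.6667]]


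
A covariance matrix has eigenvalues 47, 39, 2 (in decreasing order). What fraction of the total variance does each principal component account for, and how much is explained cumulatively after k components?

Step 1 — total variance = trace(Sigma) = Σ λ_i = 47 + 39 + 2 = 88.

Step 2 — fraction explained by component i = λ_i / Σ λ:
  PC1: 47/88 = 0.5341
  PC2: 39/88 = 0.4432
  PC3: 2/88 = 0.0227

Step 3 — cumulative fraction after k components = (λ_1 + ... + λ_k) / Σ λ:
  k = 1: 47/88 = 0.5341
  k = 2: (47 + 39)/88 = 86/88 = 0.9773
  k = 3: (47 + 39 + 2)/88 = 88/88 = 1

Summary (fraction, with percent):

explained: PC1 0.5341 (53.41%), PC2 0.4432 (44.32%), PC3 0.0227 (2.27%);  cumulative: 0.5341, 0.9773, 1


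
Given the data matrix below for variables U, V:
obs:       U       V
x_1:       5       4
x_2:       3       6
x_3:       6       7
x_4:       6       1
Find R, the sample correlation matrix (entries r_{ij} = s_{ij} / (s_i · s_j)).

Step 1 — column means:
  mean(U) = (5 + 3 + 6 + 6) / 4 = 20/4 = 5
  mean(V) = (4 + 6 + 7 + 1) / 4 = 18/4 = 4.5

Step 2 — sample variances and covariances s[i,j] = (1/(n-1)) · Σ_k (x_{k,i} - mean_i) · (x_{k,j} - mean_j), with n-1 = 3:
  s[U,U] = ((0)·(0) + (-2)·(-2) + (1)·(1) + (1)·(1)) / 3 = 6/3 = 2
  s[U,V] = ((0)·(-0.5) + (-2)·(1.5) + (1)·(2.5) + (1)·(-3.5)) / 3 = -4/3 = -1.3333
  s[V,V] = ((-0.5)·(-0.5) + (1.5)·(1.5) + (2.5)·(2.5) + (-3.5)·(-3.5)) / 3 = 21/3 = 7
  Sample standard deviations s_i = √(s[i,i]):
  s(U) = √(2) = 1.4142
  s(V) = √(7) = 2.6458

Step 3 — r_{ij} = s_{ij} / (s_i · s_j):
  r[U,U] = 1 (diagonal).
  r[U,V] = -1.3333 / (1.4142 · 2.6458) = -1.3333 / 3.7417 = -0.3563
  r[V,V] = 1 (diagonal).

R is symmetric with unit diagonal. Assembling:

R = [[1, -0.3563],
 [-0.3563, 1]]


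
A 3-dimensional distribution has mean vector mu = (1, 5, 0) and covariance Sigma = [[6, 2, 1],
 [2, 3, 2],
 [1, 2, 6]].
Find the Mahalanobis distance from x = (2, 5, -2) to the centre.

Step 1 — centre the observation: (x - mu) = (1, 0, -2).

Step 2 — invert Sigma (cofactor / det for 3×3, or solve directly):
  Sigma^{-1} = [[0.2154, -0.1538, 0.0154],
 [-0.1538, 0.5385, -0.1538],
 [0.0154, -0.1538, 0.2154]].

Step 3 — form the quadratic (x - mu)^T · Sigma^{-1} · (x - mu):
  Sigma^{-1} · (x - mu) = (0.1846, 0.1538, -0.4154).
  (x - mu)^T · [Sigma^{-1} · (x - mu)] = (1)·(0.1846) + (0)·(0.1538) + (-2)·(-0.4154) = 1.0154.

Step 4 — take square root: d = √(1.0154) ≈ 1.0077.

d(x, mu) = √(1.0154) ≈ 1.0077


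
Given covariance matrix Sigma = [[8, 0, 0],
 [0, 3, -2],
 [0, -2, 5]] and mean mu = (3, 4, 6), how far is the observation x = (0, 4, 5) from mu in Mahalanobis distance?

Step 1 — centre the observation: (x - mu) = (-3, 0, -1).

Step 2 — invert Sigma (cofactor / det for 3×3, or solve directly):
  Sigma^{-1} = [[0.125, 0, 0],
 [0, 0.4545, 0.1818],
 [0, 0.1818, 0.2727]].

Step 3 — form the quadratic (x - mu)^T · Sigma^{-1} · (x - mu):
  Sigma^{-1} · (x - mu) = (-0.375, -0.1818, -0.2727).
  (x - mu)^T · [Sigma^{-1} · (x - mu)] = (-3)·(-0.375) + (0)·(-0.1818) + (-1)·(-0.2727) = 1.3977.

Step 4 — take square root: d = √(1.3977) ≈ 1.1823.

d(x, mu) = √(1.3977) ≈ 1.1823


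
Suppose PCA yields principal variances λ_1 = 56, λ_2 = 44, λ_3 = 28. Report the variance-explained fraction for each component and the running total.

Step 1 — total variance = trace(Sigma) = Σ λ_i = 56 + 44 + 28 = 128.

Step 2 — fraction explained by component i = λ_i / Σ λ:
  PC1: 56/128 = 0.4375
  PC2: 44/128 = 0.3438
  PC3: 28/128 = 0.2188

Step 3 — cumulative fraction after k components = (λ_1 + ... + λ_k) / Σ λ:
  k = 1: 56/128 = 0.4375
  k = 2: (56 + 44)/128 = 100/128 = 0.7812
  k = 3: (56 + 44 + 28)/128 = 128/128 = 1

Summary (fraction, with percent):

explained: PC1 0.4375 (43.75%), PC2 0.3438 (34.38%), PC3 0.2188 (21.88%);  cumulative: 0.4375, 0.7812, 1


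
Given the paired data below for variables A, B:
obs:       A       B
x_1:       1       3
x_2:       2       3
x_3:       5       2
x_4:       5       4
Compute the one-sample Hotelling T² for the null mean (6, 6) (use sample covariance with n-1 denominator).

Step 1 — sample mean vector:
  mean(A) = (1 + 2 + 5 + 5) / 4 = 13/4 = 3.25
  mean(B) = (3 + 3 + 2 + 4) / 4 = 12/4 = 3
  x̄ = (3.25, 3),  deviation x̄ - mu_0 = (3.25, 3) - (6, 6) = (-2.75, -3).

Step 2 — sample covariance matrix, S[i,j] = (1/(n-1)) · Σ_k (x_{k,i} - mean_i) · (x_{k,j} - mean_j), divisor n-1 = 3:
  S[A,A] = ((-2.25)·(-2.25) + (-1.25)·(-1.25) + (1.75)·(1.75) + (1.75)·(1.75)) / 3 = 12.75/3 = 4.25
  S[A,B] = ((-2.25)·(0) + (-1.25)·(0) + (1.75)·(-1) + (1.75)·(1)) / 3 = 0/3 = 0
  S[B,B] = ((0)·(0) + (0)·(0) + (-1)·(-1) + (1)·(1)) / 3 = 2/3 = 0.6667
  S = [[4.25, 0],
 [0, 0.6667]].

Step 3 — invert S. det(S) = 4.25·0.6667 - (0)² = 2.8333.
  S^{-1} = (1/det) · [[d, -b], [-b, a]] = [[0.2353, 0],
 [0, 1.5]].

Step 4 — quadratic form (x̄ - mu_0)^T · S^{-1} · (x̄ - mu_0):
  S^{-1} · (x̄ - mu_0) = (-0.6471, -4.5),
  (x̄ - mu_0)^T · [...] = (-2.75)·(-0.6471) + (-3)·(-4.5) = 15.2794.

Step 5 — scale by n: T² = 4 · 15.2794 = 61.1176.

T² ≈ 61.1176


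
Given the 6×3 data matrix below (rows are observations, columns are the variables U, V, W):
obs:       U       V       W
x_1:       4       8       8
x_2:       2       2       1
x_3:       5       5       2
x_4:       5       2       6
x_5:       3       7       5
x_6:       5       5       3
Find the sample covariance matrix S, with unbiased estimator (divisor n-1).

Step 1 — column means:
  mean(U) = (4 + 2 + 5 + 5 + 3 + 5) / 6 = 24/6 = 4
  mean(V) = (8 + 2 + 5 + 2 + 7 + 5) / 6 = 29/6 = 4.8333
  mean(W) = (8 + 1 + 2 + 6 + 5 + 3) / 6 = 25/6 = 4.1667

Step 2 — sample covariance S[i,j] = (1/(n-1)) · Σ_k (x_{k,i} - mean_i) · (x_{k,j} - mean_j), with n-1 = 5.
  S[U,U] = ((0)·(0) + (-2)·(-2) + (1)·(1) + (1)·(1) + (-1)·(-1) + (1)·(1)) / 5 = 8/5 = 1.6
  S[U,V] = ((0)·(3.1667) + (-2)·(-2.8333) + (1)·(0.1667) + (1)·(-2.8333) + (-1)·(2.1667) + (1)·(0.1667)) / 5 = 1/5 = 0.2
  S[U,W] = ((0)·(3.8333) + (-2)·(-3.1667) + (1)·(-2.1667) + (1)·(1.8333) + (-1)·(0.8333) + (1)·(-1.1667)) / 5 = 4/5 = 0.8
  S[V,V] = ((3.1667)·(3.1667) + (-2.8333)·(-2.8333) + (0.1667)·(0.1667) + (-2.8333)·(-2.8333) + (2.1667)·(2.1667) + (0.1667)·(0.1667)) / 5 = 30.8333/5 = 6.1667
  S[V,W] = ((3.1667)·(3.8333) + (-2.8333)·(-3.1667) + (0.1667)·(-2.1667) + (-2.8333)·(1.8333) + (2.1667)·(0.8333) + (0.1667)·(-1.1667)) / 5 = 17.1667/5 = 3.4333
  S[W,W] = ((3.8333)·(3.8333) + (-3.1667)·(-3.1667) + (-2.1667)·(-2.1667) + (1.8333)·(1.8333) + (0.8333)·(0.8333) + (-1.1667)·(-1.1667)) / 5 = 34.8333/5 = 6.9667

S is symmetric (S[j,i] = S[i,j]). Assembling:

S = [[1.6, 0.2, 0.8],
 [0.2, 6.1667, 3.4333],
 [0.8, 3.4333, 6.9667]]


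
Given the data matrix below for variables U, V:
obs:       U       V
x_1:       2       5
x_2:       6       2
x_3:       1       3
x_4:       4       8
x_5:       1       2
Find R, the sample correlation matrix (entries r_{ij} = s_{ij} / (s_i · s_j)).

Step 1 — column means:
  mean(U) = (2 + 6 + 1 + 4 + 1) / 5 = 14/5 = 2.8
  mean(V) = (5 + 2 + 3 + 8 + 2) / 5 = 20/5 = 4

Step 2 — sample variances and covariances s[i,j] = (1/(n-1)) · Σ_k (x_{k,i} - mean_i) · (x_{k,j} - mean_j), with n-1 = 4:
  s[U,U] = ((-0.8)·(-0.8) + (3.2)·(3.2) + (-1.8)·(-1.8) + (1.2)·(1.2) + (-1.8)·(-1.8)) / 4 = 18.8/4 = 4.7
  s[U,V] = ((-0.8)·(1) + (3.2)·(-2) + (-1.8)·(-1) + (1.2)·(4) + (-1.8)·(-2)) / 4 = 3/4 = 0.75
  s[V,V] = ((1)·(1) + (-2)·(-2) + (-1)·(-1) + (4)·(4) + (-2)·(-2)) / 4 = 26/4 = 6.5
  Sample standard deviations s_i = √(s[i,i]):
  s(U) = √(4.7) = 2.1679
  s(V) = √(6.5) = 2.5495

Step 3 — r_{ij} = s_{ij} / (s_i · s_j):
  r[U,U] = 1 (diagonal).
  r[U,V] = 0.75 / (2.1679 · 2.5495) = 0.75 / 5.5272 = 0.1357
  r[V,V] = 1 (diagonal).

R is symmetric with unit diagonal. Assembling:

R = [[1, 0.1357],
 [0.1357, 1]]


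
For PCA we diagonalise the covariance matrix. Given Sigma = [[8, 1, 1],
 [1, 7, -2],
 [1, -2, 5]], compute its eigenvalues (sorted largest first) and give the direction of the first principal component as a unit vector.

Step 1 — characteristic polynomial p(λ) = det(λI - Sigma) = λ³ - tr·λ² + c_1·λ - det, where tr = trace, c_1 = sum of the principal 2×2 minors, det = det(Sigma):
  tr = 8 + 7 + 5 = 20,
  c_1 = (8·7 - (1)²) + (8·5 - (1)²) + (7·5 - (-2)²) = 55 + 39 + 31 = 125,
  det = 8·(7·5 - (-2)²) - (1)·((1)·5 - (-2)·(1)) + (1)·((1)·(-2) - 7·(1)) = 8·(31) - (1)·(7) + (1)·(-9) = 232.
  So p(λ) = λ³ - 20λ² + 125λ - 232.
Step 2 — look for an integer root (rational root theorem: any rational root is an integer divisor of 232). Testing λ = 8:
  p(8) = 512 - 1280 + 1000 - 232 = 0  ✓
  Dividing out (λ - 8): p(λ) = (λ - 8)(λ² - 12λ + 29).
Step 3 — remaining eigenvalues from the quadratic λ² - 12λ + 29 = 0:
  Δ = 12² - 4·29 = 144 - 116 = 28,  λ = (12 ± √28)/2 = (12 ± 5.2915)/2 ≈ 8.6458 or 3.3542.
  Sorted: λ_1 = 8.6458,  λ_2 = 8,  λ_3 = 3.3542  (check: sum = 20 = tr ✓).

Step 4 — unit eigenvector for λ_1 ≈ 8.6458: v spans the null space of (Sigma - λ_1 I), whose rows are
  r_1 = (-0.6458, 1, 1),  r_2 = (1, -1.6458, -2),  r_3 = (1, -2, -3.6458).
  v is orthogonal to every row, so take v ∝ r_1 × r_2 = ((1)·(-2) - (1)·(-1.6458), (1)·(1) - (-0.6458)·(-2), (-0.6458)·(-1.6458) - (1)·(1)) ≈ (-0.3542, -0.2915, 0.0627).
  Rescale (multiply by -1 so the first nonzero entry is positive): u = (0.3542, 0.2915, -0.0627).
  ||u|| = √((0.3542)² + (0.2915)² + (-0.0627)²) = √(0.2144) ≈ 0.463,  v_1 = u/||u|| ≈ (0.7651, 0.6295, -0.1355) (||v_1|| = 1).

λ_1 = 8.6458,  λ_2 = 8,  λ_3 = 3.3542;  v_1 ≈ (0.7651, 0.6295, -0.1355)


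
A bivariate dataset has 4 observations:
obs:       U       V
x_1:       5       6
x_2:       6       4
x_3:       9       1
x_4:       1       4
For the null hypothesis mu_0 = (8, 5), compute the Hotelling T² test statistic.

Step 1 — sample mean vector:
  mean(U) = (5 + 6 + 9 + 1) / 4 = 21/4 = 5.25
  mean(V) = (6 + 4 + 1 + 4) / 4 = 15/4 = 3.75
  x̄ = (5.25, 3.75),  deviation x̄ - mu_0 = (5.25, 3.75) - (8, 5) = (-2.75, -1.25).

Step 2 — sample covariance matrix, S[i,j] = (1/(n-1)) · Σ_k (x_{k,i} - mean_i) · (x_{k,j} - mean_j), divisor n-1 = 3:
  S[U,U] = ((-0.25)·(-0.25) + (0.75)·(0.75) + (3.75)·(3.75) + (-4.25)·(-4.25)) / 3 = 32.75/3 = 10.9167
  S[U,V] = ((-0.25)·(2.25) + (0.75)·(0.25) + (3.75)·(-2.75) + (-4.25)·(0.25)) / 3 = -11.75/3 = -3.9167
  S[V,V] = ((2.25)·(2.25) + (0.25)·(0.25) + (-2.75)·(-2.75) + (0.25)·(0.25)) / 3 = 12.75/3 = 4.25
  S = [[10.9167, -3.9167],
 [-3.9167, 4.25]].

Step 3 — invert S. det(S) = 10.9167·4.25 - (-3.9167)² = 31.0556.
  S^{-1} = (1/det) · [[d, -b], [-b, a]] = [[0.1369, 0.1261],
 [0.1261, 0.3515]].

Step 4 — quadratic form (x̄ - mu_0)^T · S^{-1} · (x̄ - mu_0):
  S^{-1} · (x̄ - mu_0) = (-0.534, -0.7862),
  (x̄ - mu_0)^T · [...] = (-2.75)·(-0.534) + (-1.25)·(-0.7862) = 2.4513.

Step 5 — scale by n: T² = 4 · 2.4513 = 9.805.

T² ≈ 9.805
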